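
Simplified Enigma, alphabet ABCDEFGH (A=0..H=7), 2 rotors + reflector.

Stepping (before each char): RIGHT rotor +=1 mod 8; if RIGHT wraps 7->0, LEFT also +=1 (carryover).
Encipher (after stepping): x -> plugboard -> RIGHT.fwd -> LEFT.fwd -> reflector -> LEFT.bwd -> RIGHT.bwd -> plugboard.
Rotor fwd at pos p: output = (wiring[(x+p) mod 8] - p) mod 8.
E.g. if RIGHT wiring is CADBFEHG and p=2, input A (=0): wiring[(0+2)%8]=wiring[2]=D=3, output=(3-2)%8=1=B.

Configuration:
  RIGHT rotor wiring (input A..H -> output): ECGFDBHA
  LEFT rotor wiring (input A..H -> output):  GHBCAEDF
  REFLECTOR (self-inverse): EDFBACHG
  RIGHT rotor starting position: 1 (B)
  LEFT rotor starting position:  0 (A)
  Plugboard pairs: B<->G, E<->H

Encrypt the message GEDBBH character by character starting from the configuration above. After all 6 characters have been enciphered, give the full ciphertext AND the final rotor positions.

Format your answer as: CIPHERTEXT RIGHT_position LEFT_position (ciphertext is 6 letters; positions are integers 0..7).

Char 1 ('G'): step: R->2, L=0; G->plug->B->R->D->L->C->refl->F->L'->H->R'->D->plug->D
Char 2 ('E'): step: R->3, L=0; E->plug->H->R->D->L->C->refl->F->L'->H->R'->G->plug->B
Char 3 ('D'): step: R->4, L=0; D->plug->D->R->E->L->A->refl->E->L'->F->R'->B->plug->G
Char 4 ('B'): step: R->5, L=0; B->plug->G->R->A->L->G->refl->H->L'->B->R'->F->plug->F
Char 5 ('B'): step: R->6, L=0; B->plug->G->R->F->L->E->refl->A->L'->E->R'->D->plug->D
Char 6 ('H'): step: R->7, L=0; H->plug->E->R->G->L->D->refl->B->L'->C->R'->G->plug->B
Final: ciphertext=DBGFDB, RIGHT=7, LEFT=0

Answer: DBGFDB 7 0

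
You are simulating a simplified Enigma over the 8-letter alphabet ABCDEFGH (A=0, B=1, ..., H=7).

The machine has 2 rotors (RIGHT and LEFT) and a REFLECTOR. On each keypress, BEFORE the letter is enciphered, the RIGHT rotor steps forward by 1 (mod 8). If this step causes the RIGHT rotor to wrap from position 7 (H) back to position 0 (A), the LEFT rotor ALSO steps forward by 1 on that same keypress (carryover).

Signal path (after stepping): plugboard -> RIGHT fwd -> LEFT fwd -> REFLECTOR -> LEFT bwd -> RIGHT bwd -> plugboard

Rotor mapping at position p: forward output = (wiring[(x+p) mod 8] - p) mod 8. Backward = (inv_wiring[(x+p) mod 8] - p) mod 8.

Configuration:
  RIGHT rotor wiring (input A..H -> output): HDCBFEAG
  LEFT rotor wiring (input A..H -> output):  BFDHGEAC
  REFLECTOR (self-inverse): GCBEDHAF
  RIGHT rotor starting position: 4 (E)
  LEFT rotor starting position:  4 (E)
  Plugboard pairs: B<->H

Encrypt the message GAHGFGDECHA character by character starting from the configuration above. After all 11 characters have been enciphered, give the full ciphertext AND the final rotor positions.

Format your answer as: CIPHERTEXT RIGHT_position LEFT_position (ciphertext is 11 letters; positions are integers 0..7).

Char 1 ('G'): step: R->5, L=4; G->plug->G->R->E->L->F->refl->H->L'->G->R'->E->plug->E
Char 2 ('A'): step: R->6, L=4; A->plug->A->R->C->L->E->refl->D->L'->H->R'->G->plug->G
Char 3 ('H'): step: R->7, L=4; H->plug->B->R->A->L->C->refl->B->L'->F->R'->G->plug->G
Char 4 ('G'): step: R->0, L->5 (L advanced); G->plug->G->R->A->L->H->refl->F->L'->C->R'->C->plug->C
Char 5 ('F'): step: R->1, L=5; F->plug->F->R->H->L->B->refl->C->L'->G->R'->H->plug->B
Char 6 ('G'): step: R->2, L=5; G->plug->G->R->F->L->G->refl->A->L'->E->R'->F->plug->F
Char 7 ('D'): step: R->3, L=5; D->plug->D->R->F->L->G->refl->A->L'->E->R'->F->plug->F
Char 8 ('E'): step: R->4, L=5; E->plug->E->R->D->L->E->refl->D->L'->B->R'->A->plug->A
Char 9 ('C'): step: R->5, L=5; C->plug->C->R->B->L->D->refl->E->L'->D->R'->B->plug->H
Char 10 ('H'): step: R->6, L=5; H->plug->B->R->A->L->H->refl->F->L'->C->R'->A->plug->A
Char 11 ('A'): step: R->7, L=5; A->plug->A->R->H->L->B->refl->C->L'->G->R'->F->plug->F
Final: ciphertext=EGGCBFFAHAF, RIGHT=7, LEFT=5

Answer: EGGCBFFAHAF 7 5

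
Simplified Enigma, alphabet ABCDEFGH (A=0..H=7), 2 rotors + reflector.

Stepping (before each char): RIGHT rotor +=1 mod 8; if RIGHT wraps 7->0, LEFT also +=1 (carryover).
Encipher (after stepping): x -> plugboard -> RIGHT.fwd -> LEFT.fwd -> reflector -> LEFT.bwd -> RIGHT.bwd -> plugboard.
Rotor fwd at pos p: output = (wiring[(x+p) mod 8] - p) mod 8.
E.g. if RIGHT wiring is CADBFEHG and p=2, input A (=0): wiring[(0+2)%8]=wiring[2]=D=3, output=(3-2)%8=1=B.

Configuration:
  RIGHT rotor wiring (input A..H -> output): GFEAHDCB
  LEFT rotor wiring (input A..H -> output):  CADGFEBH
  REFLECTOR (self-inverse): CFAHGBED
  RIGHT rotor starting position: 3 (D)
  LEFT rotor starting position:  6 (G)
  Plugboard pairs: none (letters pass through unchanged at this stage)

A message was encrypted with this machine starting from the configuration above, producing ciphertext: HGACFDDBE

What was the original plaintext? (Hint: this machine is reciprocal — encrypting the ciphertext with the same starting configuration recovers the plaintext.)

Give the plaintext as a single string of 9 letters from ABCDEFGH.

Answer: FBGFBEGHC

Derivation:
Char 1 ('H'): step: R->4, L=6; H->plug->H->R->E->L->F->refl->B->L'->B->R'->F->plug->F
Char 2 ('G'): step: R->5, L=6; G->plug->G->R->D->L->C->refl->A->L'->F->R'->B->plug->B
Char 3 ('A'): step: R->6, L=6; A->plug->A->R->E->L->F->refl->B->L'->B->R'->G->plug->G
Char 4 ('C'): step: R->7, L=6; C->plug->C->R->G->L->H->refl->D->L'->A->R'->F->plug->F
Char 5 ('F'): step: R->0, L->7 (L advanced); F->plug->F->R->D->L->E->refl->G->L'->F->R'->B->plug->B
Char 6 ('D'): step: R->1, L=7; D->plug->D->R->G->L->F->refl->B->L'->C->R'->E->plug->E
Char 7 ('D'): step: R->2, L=7; D->plug->D->R->B->L->D->refl->H->L'->E->R'->G->plug->G
Char 8 ('B'): step: R->3, L=7; B->plug->B->R->E->L->H->refl->D->L'->B->R'->H->plug->H
Char 9 ('E'): step: R->4, L=7; E->plug->E->R->C->L->B->refl->F->L'->G->R'->C->plug->C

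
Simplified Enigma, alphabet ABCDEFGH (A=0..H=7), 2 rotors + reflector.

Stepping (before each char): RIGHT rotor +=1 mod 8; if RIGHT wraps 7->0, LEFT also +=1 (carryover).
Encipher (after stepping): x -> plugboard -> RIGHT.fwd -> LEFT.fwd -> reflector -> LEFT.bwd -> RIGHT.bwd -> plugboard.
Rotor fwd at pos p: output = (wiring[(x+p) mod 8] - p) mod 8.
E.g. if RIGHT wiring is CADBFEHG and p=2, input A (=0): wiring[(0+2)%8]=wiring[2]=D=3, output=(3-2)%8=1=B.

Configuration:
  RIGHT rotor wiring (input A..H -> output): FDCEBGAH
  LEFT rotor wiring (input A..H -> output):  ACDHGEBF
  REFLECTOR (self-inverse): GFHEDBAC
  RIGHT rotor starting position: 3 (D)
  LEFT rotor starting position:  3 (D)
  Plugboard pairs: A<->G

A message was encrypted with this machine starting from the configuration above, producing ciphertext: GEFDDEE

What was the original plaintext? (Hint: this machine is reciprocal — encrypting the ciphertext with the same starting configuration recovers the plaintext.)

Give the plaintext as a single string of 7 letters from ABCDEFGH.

Char 1 ('G'): step: R->4, L=3; G->plug->A->R->F->L->F->refl->B->L'->C->R'->B->plug->B
Char 2 ('E'): step: R->5, L=3; E->plug->E->R->G->L->H->refl->C->L'->E->R'->H->plug->H
Char 3 ('F'): step: R->6, L=3; F->plug->F->R->G->L->H->refl->C->L'->E->R'->E->plug->E
Char 4 ('D'): step: R->7, L=3; D->plug->D->R->D->L->G->refl->A->L'->H->R'->G->plug->A
Char 5 ('D'): step: R->0, L->4 (L advanced); D->plug->D->R->E->L->E->refl->D->L'->H->R'->H->plug->H
Char 6 ('E'): step: R->1, L=4; E->plug->E->R->F->L->G->refl->A->L'->B->R'->B->plug->B
Char 7 ('E'): step: R->2, L=4; E->plug->E->R->G->L->H->refl->C->L'->A->R'->A->plug->G

Answer: BHEAHBG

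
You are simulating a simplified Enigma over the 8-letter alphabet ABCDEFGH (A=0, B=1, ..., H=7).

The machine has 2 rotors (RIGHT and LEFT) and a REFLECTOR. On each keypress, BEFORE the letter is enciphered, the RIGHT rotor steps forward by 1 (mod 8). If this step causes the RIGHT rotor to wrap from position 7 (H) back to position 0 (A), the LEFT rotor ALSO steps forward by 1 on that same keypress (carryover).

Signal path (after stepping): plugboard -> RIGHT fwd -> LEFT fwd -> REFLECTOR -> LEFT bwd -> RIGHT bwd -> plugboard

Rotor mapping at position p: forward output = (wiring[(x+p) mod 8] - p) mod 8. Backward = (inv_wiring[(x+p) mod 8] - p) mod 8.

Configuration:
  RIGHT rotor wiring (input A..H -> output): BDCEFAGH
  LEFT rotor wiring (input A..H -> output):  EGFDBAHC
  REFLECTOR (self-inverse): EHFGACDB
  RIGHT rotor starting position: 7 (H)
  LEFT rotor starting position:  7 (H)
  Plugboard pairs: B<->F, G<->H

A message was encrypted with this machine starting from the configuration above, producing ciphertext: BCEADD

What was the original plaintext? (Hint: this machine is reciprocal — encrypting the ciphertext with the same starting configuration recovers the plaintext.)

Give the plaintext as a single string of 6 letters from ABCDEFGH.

Answer: EFDDAE

Derivation:
Char 1 ('B'): step: R->0, L->0 (L advanced); B->plug->F->R->A->L->E->refl->A->L'->F->R'->E->plug->E
Char 2 ('C'): step: R->1, L=0; C->plug->C->R->D->L->D->refl->G->L'->B->R'->B->plug->F
Char 3 ('E'): step: R->2, L=0; E->plug->E->R->E->L->B->refl->H->L'->G->R'->D->plug->D
Char 4 ('A'): step: R->3, L=0; A->plug->A->R->B->L->G->refl->D->L'->D->R'->D->plug->D
Char 5 ('D'): step: R->4, L=0; D->plug->D->R->D->L->D->refl->G->L'->B->R'->A->plug->A
Char 6 ('D'): step: R->5, L=0; D->plug->D->R->E->L->B->refl->H->L'->G->R'->E->plug->E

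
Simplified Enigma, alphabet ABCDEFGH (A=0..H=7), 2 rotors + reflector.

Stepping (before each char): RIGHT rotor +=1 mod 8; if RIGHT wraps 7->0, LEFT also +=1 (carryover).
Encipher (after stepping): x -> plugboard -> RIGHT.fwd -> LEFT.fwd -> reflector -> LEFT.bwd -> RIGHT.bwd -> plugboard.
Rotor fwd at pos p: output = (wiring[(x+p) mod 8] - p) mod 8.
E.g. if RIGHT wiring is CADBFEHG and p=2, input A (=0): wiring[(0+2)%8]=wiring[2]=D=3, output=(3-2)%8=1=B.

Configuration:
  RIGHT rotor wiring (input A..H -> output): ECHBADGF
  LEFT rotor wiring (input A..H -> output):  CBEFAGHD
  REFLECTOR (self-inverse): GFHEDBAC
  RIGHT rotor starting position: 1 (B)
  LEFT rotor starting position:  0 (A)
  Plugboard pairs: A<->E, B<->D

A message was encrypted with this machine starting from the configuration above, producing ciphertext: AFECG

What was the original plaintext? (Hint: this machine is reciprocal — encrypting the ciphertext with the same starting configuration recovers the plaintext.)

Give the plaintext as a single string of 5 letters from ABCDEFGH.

Char 1 ('A'): step: R->2, L=0; A->plug->E->R->E->L->A->refl->G->L'->F->R'->A->plug->E
Char 2 ('F'): step: R->3, L=0; F->plug->F->R->B->L->B->refl->F->L'->D->R'->D->plug->B
Char 3 ('E'): step: R->4, L=0; E->plug->A->R->E->L->A->refl->G->L'->F->R'->H->plug->H
Char 4 ('C'): step: R->5, L=0; C->plug->C->R->A->L->C->refl->H->L'->G->R'->A->plug->E
Char 5 ('G'): step: R->6, L=0; G->plug->G->R->C->L->E->refl->D->L'->H->R'->B->plug->D

Answer: EBHED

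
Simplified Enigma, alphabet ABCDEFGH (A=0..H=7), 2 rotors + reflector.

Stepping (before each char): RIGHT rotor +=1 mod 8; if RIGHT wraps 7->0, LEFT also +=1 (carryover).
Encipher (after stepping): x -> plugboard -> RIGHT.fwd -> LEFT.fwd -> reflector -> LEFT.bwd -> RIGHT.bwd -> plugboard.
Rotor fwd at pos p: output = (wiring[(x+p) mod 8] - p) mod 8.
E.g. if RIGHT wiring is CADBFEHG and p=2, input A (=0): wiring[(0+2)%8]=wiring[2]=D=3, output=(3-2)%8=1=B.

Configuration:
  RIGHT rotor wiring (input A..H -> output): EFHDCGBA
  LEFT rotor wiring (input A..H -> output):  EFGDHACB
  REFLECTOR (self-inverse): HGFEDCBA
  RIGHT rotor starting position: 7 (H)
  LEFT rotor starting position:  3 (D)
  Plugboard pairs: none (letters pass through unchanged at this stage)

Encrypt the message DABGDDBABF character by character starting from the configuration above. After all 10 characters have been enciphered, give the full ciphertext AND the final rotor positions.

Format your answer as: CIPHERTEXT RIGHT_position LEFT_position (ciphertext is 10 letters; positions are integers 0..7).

Char 1 ('D'): step: R->0, L->4 (L advanced); D->plug->D->R->D->L->F->refl->C->L'->G->R'->F->plug->F
Char 2 ('A'): step: R->1, L=4; A->plug->A->R->E->L->A->refl->H->L'->H->R'->G->plug->G
Char 3 ('B'): step: R->2, L=4; B->plug->B->R->B->L->E->refl->D->L'->A->R'->C->plug->C
Char 4 ('G'): step: R->3, L=4; G->plug->G->R->C->L->G->refl->B->L'->F->R'->E->plug->E
Char 5 ('D'): step: R->4, L=4; D->plug->D->R->E->L->A->refl->H->L'->H->R'->H->plug->H
Char 6 ('D'): step: R->5, L=4; D->plug->D->R->H->L->H->refl->A->L'->E->R'->B->plug->B
Char 7 ('B'): step: R->6, L=4; B->plug->B->R->C->L->G->refl->B->L'->F->R'->F->plug->F
Char 8 ('A'): step: R->7, L=4; A->plug->A->R->B->L->E->refl->D->L'->A->R'->D->plug->D
Char 9 ('B'): step: R->0, L->5 (L advanced); B->plug->B->R->F->L->B->refl->G->L'->G->R'->F->plug->F
Char 10 ('F'): step: R->1, L=5; F->plug->F->R->A->L->D->refl->E->L'->C->R'->C->plug->C
Final: ciphertext=FGCEHBFDFC, RIGHT=1, LEFT=5

Answer: FGCEHBFDFC 1 5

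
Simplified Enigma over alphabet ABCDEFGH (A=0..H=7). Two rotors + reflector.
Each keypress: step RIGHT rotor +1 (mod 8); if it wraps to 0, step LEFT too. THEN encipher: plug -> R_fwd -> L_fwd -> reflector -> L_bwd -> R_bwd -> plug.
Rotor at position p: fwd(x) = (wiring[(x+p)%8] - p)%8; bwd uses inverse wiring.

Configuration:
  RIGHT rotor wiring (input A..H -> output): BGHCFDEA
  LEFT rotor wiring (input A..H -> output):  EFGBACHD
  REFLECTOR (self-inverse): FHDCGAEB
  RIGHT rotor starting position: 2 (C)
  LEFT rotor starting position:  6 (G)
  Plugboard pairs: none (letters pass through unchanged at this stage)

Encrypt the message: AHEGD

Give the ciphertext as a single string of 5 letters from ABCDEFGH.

Answer: BEDBE

Derivation:
Char 1 ('A'): step: R->3, L=6; A->plug->A->R->H->L->E->refl->G->L'->C->R'->B->plug->B
Char 2 ('H'): step: R->4, L=6; H->plug->H->R->G->L->C->refl->D->L'->F->R'->E->plug->E
Char 3 ('E'): step: R->5, L=6; E->plug->E->R->B->L->F->refl->A->L'->E->R'->D->plug->D
Char 4 ('G'): step: R->6, L=6; G->plug->G->R->H->L->E->refl->G->L'->C->R'->B->plug->B
Char 5 ('D'): step: R->7, L=6; D->plug->D->R->A->L->B->refl->H->L'->D->R'->E->plug->E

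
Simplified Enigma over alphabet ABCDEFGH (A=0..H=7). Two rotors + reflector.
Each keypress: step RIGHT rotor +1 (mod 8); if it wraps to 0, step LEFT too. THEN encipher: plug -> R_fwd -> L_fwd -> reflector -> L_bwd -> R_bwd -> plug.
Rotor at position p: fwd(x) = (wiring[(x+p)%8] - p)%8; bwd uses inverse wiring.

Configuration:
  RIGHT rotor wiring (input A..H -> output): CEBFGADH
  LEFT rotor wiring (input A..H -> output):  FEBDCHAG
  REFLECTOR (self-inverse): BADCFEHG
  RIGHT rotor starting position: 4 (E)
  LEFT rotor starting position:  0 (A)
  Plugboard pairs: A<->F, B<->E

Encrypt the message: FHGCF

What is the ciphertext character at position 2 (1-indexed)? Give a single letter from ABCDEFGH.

Char 1 ('F'): step: R->5, L=0; F->plug->A->R->D->L->D->refl->C->L'->E->R'->F->plug->A
Char 2 ('H'): step: R->6, L=0; H->plug->H->R->C->L->B->refl->A->L'->G->R'->D->plug->D

D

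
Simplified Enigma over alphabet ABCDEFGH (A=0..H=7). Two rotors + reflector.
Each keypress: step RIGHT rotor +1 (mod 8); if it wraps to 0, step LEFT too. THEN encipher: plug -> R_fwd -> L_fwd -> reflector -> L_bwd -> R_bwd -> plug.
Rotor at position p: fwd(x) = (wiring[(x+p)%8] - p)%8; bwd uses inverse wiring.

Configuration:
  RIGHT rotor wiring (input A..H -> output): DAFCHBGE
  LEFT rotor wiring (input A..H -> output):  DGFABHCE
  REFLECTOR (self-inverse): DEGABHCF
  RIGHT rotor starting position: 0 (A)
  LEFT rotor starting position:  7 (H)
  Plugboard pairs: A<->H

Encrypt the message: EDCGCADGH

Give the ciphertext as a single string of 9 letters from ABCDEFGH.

Char 1 ('E'): step: R->1, L=7; E->plug->E->R->A->L->F->refl->H->L'->C->R'->H->plug->A
Char 2 ('D'): step: R->2, L=7; D->plug->D->R->H->L->D->refl->A->L'->G->R'->H->plug->A
Char 3 ('C'): step: R->3, L=7; C->plug->C->R->G->L->A->refl->D->L'->H->R'->A->plug->H
Char 4 ('G'): step: R->4, L=7; G->plug->G->R->B->L->E->refl->B->L'->E->R'->F->plug->F
Char 5 ('C'): step: R->5, L=7; C->plug->C->R->H->L->D->refl->A->L'->G->R'->D->plug->D
Char 6 ('A'): step: R->6, L=7; A->plug->H->R->D->L->G->refl->C->L'->F->R'->C->plug->C
Char 7 ('D'): step: R->7, L=7; D->plug->D->R->G->L->A->refl->D->L'->H->R'->H->plug->A
Char 8 ('G'): step: R->0, L->0 (L advanced); G->plug->G->R->G->L->C->refl->G->L'->B->R'->F->plug->F
Char 9 ('H'): step: R->1, L=0; H->plug->A->R->H->L->E->refl->B->L'->E->R'->B->plug->B

Answer: AAHFDCAFB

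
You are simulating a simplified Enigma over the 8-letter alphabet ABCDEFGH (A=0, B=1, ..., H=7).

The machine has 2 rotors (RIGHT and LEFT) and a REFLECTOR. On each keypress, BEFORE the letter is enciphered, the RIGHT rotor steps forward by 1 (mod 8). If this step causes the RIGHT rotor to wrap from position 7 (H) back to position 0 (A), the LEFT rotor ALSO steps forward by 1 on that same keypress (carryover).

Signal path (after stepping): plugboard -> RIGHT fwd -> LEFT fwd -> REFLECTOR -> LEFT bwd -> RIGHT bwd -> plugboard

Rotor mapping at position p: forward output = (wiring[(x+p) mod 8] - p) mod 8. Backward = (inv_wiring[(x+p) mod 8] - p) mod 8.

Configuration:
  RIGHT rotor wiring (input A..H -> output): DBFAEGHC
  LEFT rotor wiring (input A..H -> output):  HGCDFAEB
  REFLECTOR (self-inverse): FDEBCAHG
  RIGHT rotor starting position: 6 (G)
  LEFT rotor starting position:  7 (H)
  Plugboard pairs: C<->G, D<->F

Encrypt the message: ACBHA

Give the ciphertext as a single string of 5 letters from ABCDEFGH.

Char 1 ('A'): step: R->7, L=7; A->plug->A->R->D->L->D->refl->B->L'->G->R'->D->plug->F
Char 2 ('C'): step: R->0, L->0 (L advanced); C->plug->G->R->H->L->B->refl->D->L'->D->R'->A->plug->A
Char 3 ('B'): step: R->1, L=0; B->plug->B->R->E->L->F->refl->A->L'->F->R'->E->plug->E
Char 4 ('H'): step: R->2, L=0; H->plug->H->R->H->L->B->refl->D->L'->D->R'->A->plug->A
Char 5 ('A'): step: R->3, L=0; A->plug->A->R->F->L->A->refl->F->L'->E->R'->D->plug->F

Answer: FAEAF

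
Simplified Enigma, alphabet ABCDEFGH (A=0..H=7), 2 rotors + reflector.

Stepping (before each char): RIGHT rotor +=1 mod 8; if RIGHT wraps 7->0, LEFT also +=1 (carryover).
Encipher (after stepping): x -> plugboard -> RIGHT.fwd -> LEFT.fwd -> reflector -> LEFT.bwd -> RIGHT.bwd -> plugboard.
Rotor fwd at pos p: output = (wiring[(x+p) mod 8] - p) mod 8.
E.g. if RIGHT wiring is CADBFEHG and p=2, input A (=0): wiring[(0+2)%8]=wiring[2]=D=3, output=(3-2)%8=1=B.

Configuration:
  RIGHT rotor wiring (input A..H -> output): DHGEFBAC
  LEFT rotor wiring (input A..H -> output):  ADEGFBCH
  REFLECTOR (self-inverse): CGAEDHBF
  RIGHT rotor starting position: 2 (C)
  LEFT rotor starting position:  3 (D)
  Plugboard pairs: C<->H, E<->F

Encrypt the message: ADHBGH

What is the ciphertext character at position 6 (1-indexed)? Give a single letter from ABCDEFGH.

Char 1 ('A'): step: R->3, L=3; A->plug->A->R->B->L->C->refl->A->L'->G->R'->C->plug->H
Char 2 ('D'): step: R->4, L=3; D->plug->D->R->G->L->A->refl->C->L'->B->R'->A->plug->A
Char 3 ('H'): step: R->5, L=3; H->plug->C->R->F->L->F->refl->H->L'->D->R'->B->plug->B
Char 4 ('B'): step: R->6, L=3; B->plug->B->R->E->L->E->refl->D->L'->A->R'->E->plug->F
Char 5 ('G'): step: R->7, L=3; G->plug->G->R->C->L->G->refl->B->L'->H->R'->D->plug->D
Char 6 ('H'): step: R->0, L->4 (L advanced); H->plug->C->R->G->L->A->refl->C->L'->H->R'->B->plug->B

B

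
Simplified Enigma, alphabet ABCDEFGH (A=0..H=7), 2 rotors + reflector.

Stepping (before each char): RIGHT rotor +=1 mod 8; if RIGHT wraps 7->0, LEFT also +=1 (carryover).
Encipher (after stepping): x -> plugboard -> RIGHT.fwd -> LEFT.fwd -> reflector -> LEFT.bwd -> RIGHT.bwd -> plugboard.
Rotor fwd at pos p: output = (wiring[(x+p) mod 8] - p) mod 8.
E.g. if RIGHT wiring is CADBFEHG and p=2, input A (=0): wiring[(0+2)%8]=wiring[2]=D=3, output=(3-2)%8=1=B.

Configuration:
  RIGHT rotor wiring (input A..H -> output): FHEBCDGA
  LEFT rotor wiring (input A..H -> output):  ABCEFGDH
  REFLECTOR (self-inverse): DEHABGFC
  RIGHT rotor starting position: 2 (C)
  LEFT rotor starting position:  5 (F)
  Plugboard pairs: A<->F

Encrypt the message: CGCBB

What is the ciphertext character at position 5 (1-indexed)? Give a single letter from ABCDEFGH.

Char 1 ('C'): step: R->3, L=5; C->plug->C->R->A->L->B->refl->E->L'->E->R'->G->plug->G
Char 2 ('G'): step: R->4, L=5; G->plug->G->R->A->L->B->refl->E->L'->E->R'->D->plug->D
Char 3 ('C'): step: R->5, L=5; C->plug->C->R->D->L->D->refl->A->L'->H->R'->F->plug->A
Char 4 ('B'): step: R->6, L=5; B->plug->B->R->C->L->C->refl->H->L'->G->R'->E->plug->E
Char 5 ('B'): step: R->7, L=5; B->plug->B->R->G->L->H->refl->C->L'->C->R'->E->plug->E

E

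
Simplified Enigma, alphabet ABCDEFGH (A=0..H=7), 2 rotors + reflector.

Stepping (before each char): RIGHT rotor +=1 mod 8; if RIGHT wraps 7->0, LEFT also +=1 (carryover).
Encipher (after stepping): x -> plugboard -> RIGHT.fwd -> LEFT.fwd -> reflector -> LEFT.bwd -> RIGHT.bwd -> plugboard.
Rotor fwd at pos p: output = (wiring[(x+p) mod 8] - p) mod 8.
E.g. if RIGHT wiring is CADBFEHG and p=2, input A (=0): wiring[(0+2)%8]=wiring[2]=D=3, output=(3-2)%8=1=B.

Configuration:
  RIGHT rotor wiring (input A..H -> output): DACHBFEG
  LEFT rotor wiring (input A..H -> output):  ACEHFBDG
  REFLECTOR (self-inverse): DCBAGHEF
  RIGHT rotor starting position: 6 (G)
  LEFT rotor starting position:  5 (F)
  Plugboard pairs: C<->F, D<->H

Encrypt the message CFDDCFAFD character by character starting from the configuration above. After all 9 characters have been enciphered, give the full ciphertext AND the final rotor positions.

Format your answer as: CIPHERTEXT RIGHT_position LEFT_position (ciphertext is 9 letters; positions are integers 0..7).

Answer: GCGABGHHC 7 6

Derivation:
Char 1 ('C'): step: R->7, L=5; C->plug->F->R->C->L->B->refl->C->L'->G->R'->G->plug->G
Char 2 ('F'): step: R->0, L->6 (L advanced); F->plug->C->R->C->L->C->refl->B->L'->F->R'->F->plug->C
Char 3 ('D'): step: R->1, L=6; D->plug->H->R->C->L->C->refl->B->L'->F->R'->G->plug->G
Char 4 ('D'): step: R->2, L=6; D->plug->H->R->G->L->H->refl->F->L'->A->R'->A->plug->A
Char 5 ('C'): step: R->3, L=6; C->plug->F->R->A->L->F->refl->H->L'->G->R'->B->plug->B
Char 6 ('F'): step: R->4, L=6; F->plug->C->R->A->L->F->refl->H->L'->G->R'->G->plug->G
Char 7 ('A'): step: R->5, L=6; A->plug->A->R->A->L->F->refl->H->L'->G->R'->D->plug->H
Char 8 ('F'): step: R->6, L=6; F->plug->C->R->F->L->B->refl->C->L'->C->R'->D->plug->H
Char 9 ('D'): step: R->7, L=6; D->plug->H->R->F->L->B->refl->C->L'->C->R'->F->plug->C
Final: ciphertext=GCGABGHHC, RIGHT=7, LEFT=6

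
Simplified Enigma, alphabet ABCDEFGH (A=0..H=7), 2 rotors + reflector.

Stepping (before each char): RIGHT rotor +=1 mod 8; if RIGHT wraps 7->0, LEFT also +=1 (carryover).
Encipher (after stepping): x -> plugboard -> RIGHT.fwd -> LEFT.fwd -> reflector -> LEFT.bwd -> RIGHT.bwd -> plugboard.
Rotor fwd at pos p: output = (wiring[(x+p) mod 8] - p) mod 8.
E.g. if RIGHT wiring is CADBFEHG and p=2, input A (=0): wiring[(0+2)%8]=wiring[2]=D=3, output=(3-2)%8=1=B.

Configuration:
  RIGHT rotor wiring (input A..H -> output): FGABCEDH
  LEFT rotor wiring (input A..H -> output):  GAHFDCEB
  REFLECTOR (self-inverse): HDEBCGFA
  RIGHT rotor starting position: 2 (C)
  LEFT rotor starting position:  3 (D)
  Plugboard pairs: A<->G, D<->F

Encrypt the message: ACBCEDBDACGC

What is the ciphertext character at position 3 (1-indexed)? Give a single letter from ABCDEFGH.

Char 1 ('A'): step: R->3, L=3; A->plug->G->R->D->L->B->refl->D->L'->F->R'->H->plug->H
Char 2 ('C'): step: R->4, L=3; C->plug->C->R->H->L->E->refl->C->L'->A->R'->B->plug->B
Char 3 ('B'): step: R->5, L=3; B->plug->B->R->G->L->F->refl->G->L'->E->R'->G->plug->A

A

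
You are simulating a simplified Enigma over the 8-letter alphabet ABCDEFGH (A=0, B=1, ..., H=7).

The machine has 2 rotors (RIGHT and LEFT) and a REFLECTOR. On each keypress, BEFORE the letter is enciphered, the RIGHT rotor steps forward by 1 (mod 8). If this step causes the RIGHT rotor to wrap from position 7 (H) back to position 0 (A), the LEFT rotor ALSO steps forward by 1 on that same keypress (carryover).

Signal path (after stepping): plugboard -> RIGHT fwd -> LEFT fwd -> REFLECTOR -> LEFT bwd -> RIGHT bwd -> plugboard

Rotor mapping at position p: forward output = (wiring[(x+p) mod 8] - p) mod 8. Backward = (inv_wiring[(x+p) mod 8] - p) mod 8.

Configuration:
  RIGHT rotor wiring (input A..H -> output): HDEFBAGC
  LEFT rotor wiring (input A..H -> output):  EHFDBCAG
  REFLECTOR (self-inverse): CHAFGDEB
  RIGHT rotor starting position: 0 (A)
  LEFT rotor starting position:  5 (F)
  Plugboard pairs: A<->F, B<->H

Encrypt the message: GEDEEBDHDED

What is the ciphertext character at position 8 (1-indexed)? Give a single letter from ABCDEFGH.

Char 1 ('G'): step: R->1, L=5; G->plug->G->R->B->L->D->refl->F->L'->A->R'->D->plug->D
Char 2 ('E'): step: R->2, L=5; E->plug->E->R->E->L->C->refl->A->L'->F->R'->G->plug->G
Char 3 ('D'): step: R->3, L=5; D->plug->D->R->D->L->H->refl->B->L'->C->R'->A->plug->F
Char 4 ('E'): step: R->4, L=5; E->plug->E->R->D->L->H->refl->B->L'->C->R'->C->plug->C
Char 5 ('E'): step: R->5, L=5; E->plug->E->R->G->L->G->refl->E->L'->H->R'->F->plug->A
Char 6 ('B'): step: R->6, L=5; B->plug->H->R->C->L->B->refl->H->L'->D->R'->G->plug->G
Char 7 ('D'): step: R->7, L=5; D->plug->D->R->F->L->A->refl->C->L'->E->R'->C->plug->C
Char 8 ('H'): step: R->0, L->6 (L advanced); H->plug->B->R->D->L->B->refl->H->L'->E->R'->C->plug->C

C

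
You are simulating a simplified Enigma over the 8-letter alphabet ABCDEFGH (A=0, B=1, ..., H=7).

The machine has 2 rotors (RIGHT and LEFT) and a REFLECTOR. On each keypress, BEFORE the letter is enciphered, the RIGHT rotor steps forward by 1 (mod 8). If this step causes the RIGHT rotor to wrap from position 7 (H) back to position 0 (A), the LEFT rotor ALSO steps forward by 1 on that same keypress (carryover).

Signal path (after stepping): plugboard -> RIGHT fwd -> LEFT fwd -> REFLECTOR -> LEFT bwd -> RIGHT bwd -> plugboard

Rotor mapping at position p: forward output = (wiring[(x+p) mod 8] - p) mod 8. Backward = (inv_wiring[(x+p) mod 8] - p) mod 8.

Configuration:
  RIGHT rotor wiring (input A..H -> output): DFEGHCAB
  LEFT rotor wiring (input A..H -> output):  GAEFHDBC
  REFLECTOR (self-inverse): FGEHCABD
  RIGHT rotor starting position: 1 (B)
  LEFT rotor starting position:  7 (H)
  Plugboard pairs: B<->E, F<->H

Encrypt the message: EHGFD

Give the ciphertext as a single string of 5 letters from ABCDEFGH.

Char 1 ('E'): step: R->2, L=7; E->plug->B->R->E->L->G->refl->B->L'->C->R'->A->plug->A
Char 2 ('H'): step: R->3, L=7; H->plug->F->R->A->L->D->refl->H->L'->B->R'->H->plug->F
Char 3 ('G'): step: R->4, L=7; G->plug->G->R->A->L->D->refl->H->L'->B->R'->F->plug->H
Char 4 ('F'): step: R->5, L=7; F->plug->H->R->C->L->B->refl->G->L'->E->R'->C->plug->C
Char 5 ('D'): step: R->6, L=7; D->plug->D->R->H->L->C->refl->E->L'->G->R'->E->plug->B

Answer: AFHCB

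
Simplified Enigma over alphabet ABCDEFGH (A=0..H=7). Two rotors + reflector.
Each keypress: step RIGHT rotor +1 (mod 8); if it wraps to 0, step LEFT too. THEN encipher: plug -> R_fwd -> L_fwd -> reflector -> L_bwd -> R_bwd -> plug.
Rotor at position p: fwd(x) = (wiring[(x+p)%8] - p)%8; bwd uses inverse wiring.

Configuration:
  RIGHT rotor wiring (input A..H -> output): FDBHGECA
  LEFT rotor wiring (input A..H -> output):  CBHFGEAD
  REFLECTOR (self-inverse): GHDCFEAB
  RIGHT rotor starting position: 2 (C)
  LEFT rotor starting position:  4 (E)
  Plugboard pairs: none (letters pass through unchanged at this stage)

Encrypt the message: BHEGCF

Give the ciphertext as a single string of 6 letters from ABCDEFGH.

Char 1 ('B'): step: R->3, L=4; B->plug->B->R->D->L->H->refl->B->L'->H->R'->D->plug->D
Char 2 ('H'): step: R->4, L=4; H->plug->H->R->D->L->H->refl->B->L'->H->R'->F->plug->F
Char 3 ('E'): step: R->5, L=4; E->plug->E->R->G->L->D->refl->C->L'->A->R'->D->plug->D
Char 4 ('G'): step: R->6, L=4; G->plug->G->R->A->L->C->refl->D->L'->G->R'->H->plug->H
Char 5 ('C'): step: R->7, L=4; C->plug->C->R->E->L->G->refl->A->L'->B->R'->A->plug->A
Char 6 ('F'): step: R->0, L->5 (L advanced); F->plug->F->R->E->L->E->refl->F->L'->D->R'->B->plug->B

Answer: DFDHAB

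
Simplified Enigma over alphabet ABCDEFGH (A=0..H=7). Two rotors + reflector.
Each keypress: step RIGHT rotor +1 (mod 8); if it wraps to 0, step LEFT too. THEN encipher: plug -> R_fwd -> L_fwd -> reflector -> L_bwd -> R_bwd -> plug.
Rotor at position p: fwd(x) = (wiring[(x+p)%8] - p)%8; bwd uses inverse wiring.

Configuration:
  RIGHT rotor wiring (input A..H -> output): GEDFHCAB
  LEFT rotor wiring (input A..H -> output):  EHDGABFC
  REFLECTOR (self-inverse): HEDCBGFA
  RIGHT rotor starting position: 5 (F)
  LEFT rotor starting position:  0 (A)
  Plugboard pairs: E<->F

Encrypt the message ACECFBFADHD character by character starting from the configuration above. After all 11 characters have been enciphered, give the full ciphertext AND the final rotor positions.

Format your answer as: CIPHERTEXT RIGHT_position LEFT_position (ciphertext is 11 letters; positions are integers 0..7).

Char 1 ('A'): step: R->6, L=0; A->plug->A->R->C->L->D->refl->C->L'->H->R'->F->plug->E
Char 2 ('C'): step: R->7, L=0; C->plug->C->R->F->L->B->refl->E->L'->A->R'->F->plug->E
Char 3 ('E'): step: R->0, L->1 (L advanced); E->plug->F->R->C->L->F->refl->G->L'->A->R'->G->plug->G
Char 4 ('C'): step: R->1, L=1; C->plug->C->R->E->L->A->refl->H->L'->D->R'->A->plug->A
Char 5 ('F'): step: R->2, L=1; F->plug->E->R->G->L->B->refl->E->L'->F->R'->C->plug->C
Char 6 ('B'): step: R->3, L=1; B->plug->B->R->E->L->A->refl->H->L'->D->R'->F->plug->E
Char 7 ('F'): step: R->4, L=1; F->plug->E->R->C->L->F->refl->G->L'->A->R'->F->plug->E
Char 8 ('A'): step: R->5, L=1; A->plug->A->R->F->L->E->refl->B->L'->G->R'->F->plug->E
Char 9 ('D'): step: R->6, L=1; D->plug->D->R->G->L->B->refl->E->L'->F->R'->E->plug->F
Char 10 ('H'): step: R->7, L=1; H->plug->H->R->B->L->C->refl->D->L'->H->R'->B->plug->B
Char 11 ('D'): step: R->0, L->2 (L advanced); D->plug->D->R->F->L->A->refl->H->L'->D->R'->C->plug->C
Final: ciphertext=EEGACEEEFBC, RIGHT=0, LEFT=2

Answer: EEGACEEEFBC 0 2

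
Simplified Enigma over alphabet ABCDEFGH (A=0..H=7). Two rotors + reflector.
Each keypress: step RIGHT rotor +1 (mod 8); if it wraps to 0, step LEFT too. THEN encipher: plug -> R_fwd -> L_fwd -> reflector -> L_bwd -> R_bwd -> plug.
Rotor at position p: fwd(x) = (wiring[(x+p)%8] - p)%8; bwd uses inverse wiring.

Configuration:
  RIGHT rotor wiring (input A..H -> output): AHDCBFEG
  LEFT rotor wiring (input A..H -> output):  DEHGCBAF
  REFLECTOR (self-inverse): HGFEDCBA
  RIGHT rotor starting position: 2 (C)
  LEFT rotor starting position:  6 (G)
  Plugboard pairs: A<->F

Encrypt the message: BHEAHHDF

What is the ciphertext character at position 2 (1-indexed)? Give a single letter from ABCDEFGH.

Char 1 ('B'): step: R->3, L=6; B->plug->B->R->G->L->E->refl->D->L'->H->R'->A->plug->F
Char 2 ('H'): step: R->4, L=6; H->plug->H->R->G->L->E->refl->D->L'->H->R'->G->plug->G

G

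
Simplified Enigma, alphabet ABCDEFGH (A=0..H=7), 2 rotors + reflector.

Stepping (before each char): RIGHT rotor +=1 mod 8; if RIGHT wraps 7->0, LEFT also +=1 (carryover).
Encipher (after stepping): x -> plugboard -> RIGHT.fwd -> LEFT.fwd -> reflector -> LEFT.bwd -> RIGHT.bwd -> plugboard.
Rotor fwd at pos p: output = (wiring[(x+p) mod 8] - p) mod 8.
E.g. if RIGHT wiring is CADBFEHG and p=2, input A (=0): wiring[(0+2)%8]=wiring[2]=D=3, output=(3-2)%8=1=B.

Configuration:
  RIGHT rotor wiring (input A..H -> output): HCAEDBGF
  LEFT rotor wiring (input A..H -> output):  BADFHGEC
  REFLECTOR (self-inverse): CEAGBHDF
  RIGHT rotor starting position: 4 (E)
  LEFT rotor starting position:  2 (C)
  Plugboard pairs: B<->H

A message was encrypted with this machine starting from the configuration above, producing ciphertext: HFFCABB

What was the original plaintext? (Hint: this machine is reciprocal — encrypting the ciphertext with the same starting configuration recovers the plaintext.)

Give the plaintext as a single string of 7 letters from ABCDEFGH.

Answer: GEEACDE

Derivation:
Char 1 ('H'): step: R->5, L=2; H->plug->B->R->B->L->D->refl->G->L'->H->R'->G->plug->G
Char 2 ('F'): step: R->6, L=2; F->plug->F->R->G->L->H->refl->F->L'->C->R'->E->plug->E
Char 3 ('F'): step: R->7, L=2; F->plug->F->R->E->L->C->refl->A->L'->F->R'->E->plug->E
Char 4 ('C'): step: R->0, L->3 (L advanced); C->plug->C->R->A->L->C->refl->A->L'->H->R'->A->plug->A
Char 5 ('A'): step: R->1, L=3; A->plug->A->R->B->L->E->refl->B->L'->D->R'->C->plug->C
Char 6 ('B'): step: R->2, L=3; B->plug->H->R->A->L->C->refl->A->L'->H->R'->D->plug->D
Char 7 ('B'): step: R->3, L=3; B->plug->H->R->F->L->G->refl->D->L'->C->R'->E->plug->E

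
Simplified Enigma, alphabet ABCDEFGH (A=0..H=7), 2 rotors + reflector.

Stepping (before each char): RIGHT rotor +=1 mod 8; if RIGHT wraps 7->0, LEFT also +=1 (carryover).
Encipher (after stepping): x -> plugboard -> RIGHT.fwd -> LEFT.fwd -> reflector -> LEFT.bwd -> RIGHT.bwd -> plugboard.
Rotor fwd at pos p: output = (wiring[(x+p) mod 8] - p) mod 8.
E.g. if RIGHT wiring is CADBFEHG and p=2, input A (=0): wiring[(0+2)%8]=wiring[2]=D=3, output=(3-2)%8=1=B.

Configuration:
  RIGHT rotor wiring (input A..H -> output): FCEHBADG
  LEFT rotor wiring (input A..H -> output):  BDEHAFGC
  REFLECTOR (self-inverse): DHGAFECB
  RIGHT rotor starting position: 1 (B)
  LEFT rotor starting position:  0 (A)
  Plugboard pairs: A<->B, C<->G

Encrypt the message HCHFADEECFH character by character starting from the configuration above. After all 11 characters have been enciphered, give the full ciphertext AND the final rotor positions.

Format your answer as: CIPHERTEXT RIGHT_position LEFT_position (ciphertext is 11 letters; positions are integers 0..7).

Answer: CACACFDBDDF 4 1

Derivation:
Char 1 ('H'): step: R->2, L=0; H->plug->H->R->A->L->B->refl->H->L'->D->R'->G->plug->C
Char 2 ('C'): step: R->3, L=0; C->plug->G->R->H->L->C->refl->G->L'->G->R'->B->plug->A
Char 3 ('H'): step: R->4, L=0; H->plug->H->R->D->L->H->refl->B->L'->A->R'->G->plug->C
Char 4 ('F'): step: R->5, L=0; F->plug->F->R->H->L->C->refl->G->L'->G->R'->B->plug->A
Char 5 ('A'): step: R->6, L=0; A->plug->B->R->A->L->B->refl->H->L'->D->R'->G->plug->C
Char 6 ('D'): step: R->7, L=0; D->plug->D->R->F->L->F->refl->E->L'->C->R'->F->plug->F
Char 7 ('E'): step: R->0, L->1 (L advanced); E->plug->E->R->B->L->D->refl->A->L'->H->R'->D->plug->D
Char 8 ('E'): step: R->1, L=1; E->plug->E->R->H->L->A->refl->D->L'->B->R'->A->plug->B
Char 9 ('C'): step: R->2, L=1; C->plug->G->R->D->L->H->refl->B->L'->G->R'->D->plug->D
Char 10 ('F'): step: R->3, L=1; F->plug->F->R->C->L->G->refl->C->L'->A->R'->D->plug->D
Char 11 ('H'): step: R->4, L=1; H->plug->H->R->D->L->H->refl->B->L'->G->R'->F->plug->F
Final: ciphertext=CACACFDBDDF, RIGHT=4, LEFT=1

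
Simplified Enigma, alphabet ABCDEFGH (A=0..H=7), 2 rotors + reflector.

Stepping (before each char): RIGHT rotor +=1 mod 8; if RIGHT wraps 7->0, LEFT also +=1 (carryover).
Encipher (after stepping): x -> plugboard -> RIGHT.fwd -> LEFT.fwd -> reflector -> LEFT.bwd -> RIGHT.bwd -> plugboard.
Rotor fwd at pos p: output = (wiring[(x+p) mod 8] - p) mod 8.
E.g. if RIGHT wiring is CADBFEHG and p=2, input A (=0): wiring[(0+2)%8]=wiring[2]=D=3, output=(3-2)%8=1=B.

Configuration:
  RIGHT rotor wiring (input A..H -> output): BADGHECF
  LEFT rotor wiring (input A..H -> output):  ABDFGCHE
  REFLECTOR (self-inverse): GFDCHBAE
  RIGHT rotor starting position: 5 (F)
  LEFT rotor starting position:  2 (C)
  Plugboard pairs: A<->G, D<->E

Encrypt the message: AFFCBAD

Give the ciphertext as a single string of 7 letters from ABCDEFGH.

Char 1 ('A'): step: R->6, L=2; A->plug->G->R->B->L->D->refl->C->L'->F->R'->E->plug->D
Char 2 ('F'): step: R->7, L=2; F->plug->F->R->A->L->B->refl->F->L'->E->R'->D->plug->E
Char 3 ('F'): step: R->0, L->3 (L advanced); F->plug->F->R->E->L->B->refl->F->L'->F->R'->H->plug->H
Char 4 ('C'): step: R->1, L=3; C->plug->C->R->F->L->F->refl->B->L'->E->R'->G->plug->A
Char 5 ('B'): step: R->2, L=3; B->plug->B->R->E->L->B->refl->F->L'->F->R'->C->plug->C
Char 6 ('A'): step: R->3, L=3; A->plug->G->R->F->L->F->refl->B->L'->E->R'->B->plug->B
Char 7 ('D'): step: R->4, L=3; D->plug->E->R->F->L->F->refl->B->L'->E->R'->F->plug->F

Answer: DEHACBF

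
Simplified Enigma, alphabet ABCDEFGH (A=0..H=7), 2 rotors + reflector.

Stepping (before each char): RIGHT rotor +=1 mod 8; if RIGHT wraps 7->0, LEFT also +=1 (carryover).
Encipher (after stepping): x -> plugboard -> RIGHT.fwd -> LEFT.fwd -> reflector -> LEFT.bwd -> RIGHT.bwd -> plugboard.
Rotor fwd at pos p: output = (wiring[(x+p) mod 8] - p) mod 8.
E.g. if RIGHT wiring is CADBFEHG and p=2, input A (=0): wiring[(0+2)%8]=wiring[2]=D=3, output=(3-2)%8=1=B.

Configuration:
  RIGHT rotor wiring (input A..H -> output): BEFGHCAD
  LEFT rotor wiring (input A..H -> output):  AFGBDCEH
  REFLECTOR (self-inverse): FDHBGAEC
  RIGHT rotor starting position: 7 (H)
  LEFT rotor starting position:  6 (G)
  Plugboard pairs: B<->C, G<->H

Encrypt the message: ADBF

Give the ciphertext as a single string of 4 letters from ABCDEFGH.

Char 1 ('A'): step: R->0, L->7 (L advanced); A->plug->A->R->B->L->B->refl->D->L'->G->R'->D->plug->D
Char 2 ('D'): step: R->1, L=7; D->plug->D->R->G->L->D->refl->B->L'->B->R'->E->plug->E
Char 3 ('B'): step: R->2, L=7; B->plug->C->R->F->L->E->refl->G->L'->C->R'->H->plug->G
Char 4 ('F'): step: R->3, L=7; F->plug->F->R->G->L->D->refl->B->L'->B->R'->G->plug->H

Answer: DEGH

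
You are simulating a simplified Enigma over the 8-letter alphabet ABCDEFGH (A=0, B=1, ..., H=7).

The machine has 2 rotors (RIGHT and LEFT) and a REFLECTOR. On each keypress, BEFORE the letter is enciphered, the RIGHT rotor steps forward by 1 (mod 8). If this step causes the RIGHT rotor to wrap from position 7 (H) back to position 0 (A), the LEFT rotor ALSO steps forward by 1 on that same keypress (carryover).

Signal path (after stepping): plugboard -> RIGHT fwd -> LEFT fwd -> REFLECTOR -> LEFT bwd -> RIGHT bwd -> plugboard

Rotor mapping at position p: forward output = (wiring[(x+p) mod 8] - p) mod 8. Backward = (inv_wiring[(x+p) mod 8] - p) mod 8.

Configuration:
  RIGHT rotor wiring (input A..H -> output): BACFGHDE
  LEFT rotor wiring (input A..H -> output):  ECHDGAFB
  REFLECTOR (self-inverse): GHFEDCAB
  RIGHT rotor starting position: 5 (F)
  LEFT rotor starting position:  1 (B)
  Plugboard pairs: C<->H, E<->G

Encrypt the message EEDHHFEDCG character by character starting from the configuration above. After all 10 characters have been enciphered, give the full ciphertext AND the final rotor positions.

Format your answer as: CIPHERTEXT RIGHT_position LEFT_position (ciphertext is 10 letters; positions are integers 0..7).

Answer: GCAFFDDAAE 7 2

Derivation:
Char 1 ('E'): step: R->6, L=1; E->plug->G->R->A->L->B->refl->H->L'->E->R'->E->plug->G
Char 2 ('E'): step: R->7, L=1; E->plug->G->R->A->L->B->refl->H->L'->E->R'->H->plug->C
Char 3 ('D'): step: R->0, L->2 (L advanced); D->plug->D->R->F->L->H->refl->B->L'->B->R'->A->plug->A
Char 4 ('H'): step: R->1, L=2; H->plug->C->R->E->L->D->refl->E->L'->C->R'->F->plug->F
Char 5 ('H'): step: R->2, L=2; H->plug->C->R->E->L->D->refl->E->L'->C->R'->F->plug->F
Char 6 ('F'): step: R->3, L=2; F->plug->F->R->G->L->C->refl->F->L'->A->R'->D->plug->D
Char 7 ('E'): step: R->4, L=2; E->plug->G->R->G->L->C->refl->F->L'->A->R'->D->plug->D
Char 8 ('D'): step: R->5, L=2; D->plug->D->R->E->L->D->refl->E->L'->C->R'->A->plug->A
Char 9 ('C'): step: R->6, L=2; C->plug->H->R->B->L->B->refl->H->L'->F->R'->A->plug->A
Char 10 ('G'): step: R->7, L=2; G->plug->E->R->G->L->C->refl->F->L'->A->R'->G->plug->E
Final: ciphertext=GCAFFDDAAE, RIGHT=7, LEFT=2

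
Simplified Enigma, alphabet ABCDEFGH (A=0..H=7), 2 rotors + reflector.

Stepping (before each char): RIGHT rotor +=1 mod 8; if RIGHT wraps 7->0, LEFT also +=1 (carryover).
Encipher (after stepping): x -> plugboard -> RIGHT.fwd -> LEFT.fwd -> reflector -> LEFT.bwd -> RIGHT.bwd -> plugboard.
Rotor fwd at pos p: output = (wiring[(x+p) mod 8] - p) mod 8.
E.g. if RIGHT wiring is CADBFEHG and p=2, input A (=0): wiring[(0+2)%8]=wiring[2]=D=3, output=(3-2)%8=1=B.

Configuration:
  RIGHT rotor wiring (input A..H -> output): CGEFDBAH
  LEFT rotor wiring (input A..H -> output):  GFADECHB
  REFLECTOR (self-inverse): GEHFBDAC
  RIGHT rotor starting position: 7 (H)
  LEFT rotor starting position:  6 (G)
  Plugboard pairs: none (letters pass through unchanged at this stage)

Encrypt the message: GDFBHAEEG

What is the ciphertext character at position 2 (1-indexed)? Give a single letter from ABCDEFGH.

Char 1 ('G'): step: R->0, L->7 (L advanced); G->plug->G->R->A->L->C->refl->H->L'->B->R'->F->plug->F
Char 2 ('D'): step: R->1, L=7; D->plug->D->R->C->L->G->refl->A->L'->H->R'->F->plug->F

F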